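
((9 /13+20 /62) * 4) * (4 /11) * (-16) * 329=-34447616 /4433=-7770.72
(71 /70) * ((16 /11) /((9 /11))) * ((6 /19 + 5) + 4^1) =33512 /1995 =16.80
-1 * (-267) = 267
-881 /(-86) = 881 /86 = 10.24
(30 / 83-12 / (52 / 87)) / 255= -7091 / 91715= -0.08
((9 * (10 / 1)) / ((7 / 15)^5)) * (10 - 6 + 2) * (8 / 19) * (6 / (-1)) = -61637.85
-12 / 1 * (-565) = 6780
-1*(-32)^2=-1024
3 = 3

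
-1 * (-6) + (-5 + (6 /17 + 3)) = 4.35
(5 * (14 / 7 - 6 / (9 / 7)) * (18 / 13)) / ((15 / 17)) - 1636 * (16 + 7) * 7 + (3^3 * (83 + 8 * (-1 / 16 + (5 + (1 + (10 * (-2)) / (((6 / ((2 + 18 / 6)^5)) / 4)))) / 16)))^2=16318341169277 / 52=313814253255.33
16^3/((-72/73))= -37376/9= -4152.89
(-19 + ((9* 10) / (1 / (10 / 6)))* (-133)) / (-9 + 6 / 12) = 39938 / 17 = 2349.29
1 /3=0.33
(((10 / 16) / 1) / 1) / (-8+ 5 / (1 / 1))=-5 / 24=-0.21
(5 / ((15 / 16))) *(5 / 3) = 80 / 9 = 8.89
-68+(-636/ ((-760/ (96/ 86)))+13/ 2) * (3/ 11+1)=-2630421/ 44935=-58.54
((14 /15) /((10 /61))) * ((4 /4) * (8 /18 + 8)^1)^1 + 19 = 45277 /675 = 67.08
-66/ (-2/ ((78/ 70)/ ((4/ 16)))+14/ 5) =-25740/ 917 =-28.07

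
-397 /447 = -0.89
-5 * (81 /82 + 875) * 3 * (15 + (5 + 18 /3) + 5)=-33401415 /82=-407334.33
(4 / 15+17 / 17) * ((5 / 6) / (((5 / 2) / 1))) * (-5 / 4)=-19 / 36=-0.53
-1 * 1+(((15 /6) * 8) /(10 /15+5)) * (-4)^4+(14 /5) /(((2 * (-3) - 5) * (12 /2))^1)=2531476 /2805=902.49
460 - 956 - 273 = -769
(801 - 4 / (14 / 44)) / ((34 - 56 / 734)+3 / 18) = 12152838 / 525469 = 23.13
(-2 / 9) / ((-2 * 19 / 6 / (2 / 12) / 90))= 10 / 19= 0.53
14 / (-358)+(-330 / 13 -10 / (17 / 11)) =-31.89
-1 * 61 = -61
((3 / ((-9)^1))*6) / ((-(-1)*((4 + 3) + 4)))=-2 / 11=-0.18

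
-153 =-153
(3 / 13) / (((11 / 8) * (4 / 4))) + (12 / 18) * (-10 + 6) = -1072 / 429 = -2.50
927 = 927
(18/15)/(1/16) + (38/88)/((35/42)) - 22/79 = 19.44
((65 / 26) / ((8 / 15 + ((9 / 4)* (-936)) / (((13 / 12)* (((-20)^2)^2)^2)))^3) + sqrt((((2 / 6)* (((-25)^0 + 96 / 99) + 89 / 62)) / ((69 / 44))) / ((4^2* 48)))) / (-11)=-2211840000000000000000000000000 / 1476394377360268992267098374621 - sqrt(9934942) / 1129392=-1.50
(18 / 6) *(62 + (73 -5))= 390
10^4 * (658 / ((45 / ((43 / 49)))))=8084000 / 63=128317.46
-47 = -47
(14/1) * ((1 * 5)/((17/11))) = 770/17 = 45.29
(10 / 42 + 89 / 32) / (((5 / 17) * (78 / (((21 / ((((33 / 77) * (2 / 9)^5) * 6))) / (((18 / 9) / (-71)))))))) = -37491786927 / 532480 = -70409.76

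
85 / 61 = 1.39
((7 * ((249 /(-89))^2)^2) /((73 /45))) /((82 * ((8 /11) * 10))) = 2663977932693 /6009200874016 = 0.44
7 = 7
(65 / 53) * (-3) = -3.68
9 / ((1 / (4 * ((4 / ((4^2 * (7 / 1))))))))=1.29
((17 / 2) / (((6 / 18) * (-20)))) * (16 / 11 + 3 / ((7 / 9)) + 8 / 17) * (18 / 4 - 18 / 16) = -613089 / 24640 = -24.88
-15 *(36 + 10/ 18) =-1645/ 3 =-548.33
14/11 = 1.27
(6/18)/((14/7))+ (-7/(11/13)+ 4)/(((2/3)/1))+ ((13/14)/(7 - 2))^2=-1003823/161700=-6.21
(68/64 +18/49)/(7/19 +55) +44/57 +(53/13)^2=138394226899/7944990144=17.42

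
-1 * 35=-35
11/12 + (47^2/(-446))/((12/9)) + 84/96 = -2573/1338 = -1.92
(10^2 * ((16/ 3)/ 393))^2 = 2560000/ 1390041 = 1.84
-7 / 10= -0.70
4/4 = 1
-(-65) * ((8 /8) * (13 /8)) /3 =35.21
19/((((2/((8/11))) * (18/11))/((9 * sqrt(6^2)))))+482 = 710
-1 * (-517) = 517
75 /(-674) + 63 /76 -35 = -878039 /25612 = -34.28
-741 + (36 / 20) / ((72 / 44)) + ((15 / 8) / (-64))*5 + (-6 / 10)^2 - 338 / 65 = -9534547 / 12800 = -744.89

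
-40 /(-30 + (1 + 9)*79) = -1 /19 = -0.05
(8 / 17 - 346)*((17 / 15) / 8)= -979 / 20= -48.95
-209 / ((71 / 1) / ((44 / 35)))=-9196 / 2485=-3.70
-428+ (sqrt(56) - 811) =-1239+ 2 * sqrt(14) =-1231.52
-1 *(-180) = 180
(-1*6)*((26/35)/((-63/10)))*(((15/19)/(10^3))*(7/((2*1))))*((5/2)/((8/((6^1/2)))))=0.00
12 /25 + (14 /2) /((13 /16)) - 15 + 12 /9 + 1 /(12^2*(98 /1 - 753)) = -28025681 /6130800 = -4.57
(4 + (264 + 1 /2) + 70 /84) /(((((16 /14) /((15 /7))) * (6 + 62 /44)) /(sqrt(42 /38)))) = 11110 * sqrt(399) /3097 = 71.66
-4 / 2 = -2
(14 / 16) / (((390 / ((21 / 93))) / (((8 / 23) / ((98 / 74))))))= 37 / 278070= 0.00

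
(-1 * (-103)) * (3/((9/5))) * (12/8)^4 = 13905/16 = 869.06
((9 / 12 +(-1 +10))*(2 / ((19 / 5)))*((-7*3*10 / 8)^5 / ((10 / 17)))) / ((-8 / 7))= 59232227315625 / 622592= 95138111.82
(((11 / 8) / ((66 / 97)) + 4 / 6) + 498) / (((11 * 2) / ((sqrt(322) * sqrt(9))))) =24033 * sqrt(322) / 352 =1225.16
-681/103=-6.61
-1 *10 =-10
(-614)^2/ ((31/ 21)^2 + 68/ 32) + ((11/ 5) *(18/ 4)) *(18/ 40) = 53204381487/ 607400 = 87593.65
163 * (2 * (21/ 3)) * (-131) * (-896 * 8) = 2142816256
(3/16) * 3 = 9/16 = 0.56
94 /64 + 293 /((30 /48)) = 75243 /160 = 470.27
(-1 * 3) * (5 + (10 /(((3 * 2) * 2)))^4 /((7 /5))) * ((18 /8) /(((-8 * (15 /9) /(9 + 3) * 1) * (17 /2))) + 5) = -15699443 /205632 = -76.35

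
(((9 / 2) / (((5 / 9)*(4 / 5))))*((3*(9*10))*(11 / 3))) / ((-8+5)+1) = -40095 / 8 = -5011.88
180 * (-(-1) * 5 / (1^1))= 900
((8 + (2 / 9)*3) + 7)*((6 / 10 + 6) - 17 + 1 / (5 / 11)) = -1927 / 15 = -128.47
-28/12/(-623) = 1/267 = 0.00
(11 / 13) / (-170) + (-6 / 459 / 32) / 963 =-762761 / 153232560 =-0.00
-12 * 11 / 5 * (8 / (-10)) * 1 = 528 / 25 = 21.12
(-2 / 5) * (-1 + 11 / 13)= 4 / 65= 0.06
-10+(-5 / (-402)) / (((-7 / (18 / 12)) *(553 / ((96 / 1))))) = -2593690 / 259357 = -10.00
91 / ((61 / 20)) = 1820 / 61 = 29.84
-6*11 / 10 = -33 / 5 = -6.60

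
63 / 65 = 0.97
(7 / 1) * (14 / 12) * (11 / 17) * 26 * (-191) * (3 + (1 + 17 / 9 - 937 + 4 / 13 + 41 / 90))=24414097.42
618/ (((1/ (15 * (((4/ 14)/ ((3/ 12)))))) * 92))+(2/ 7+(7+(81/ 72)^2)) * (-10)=152715/ 5152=29.64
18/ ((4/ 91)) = 819/ 2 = 409.50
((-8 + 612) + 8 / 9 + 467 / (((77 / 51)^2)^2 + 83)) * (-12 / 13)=-3276676897259 / 5817481059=-563.25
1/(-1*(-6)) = 1/6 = 0.17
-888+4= -884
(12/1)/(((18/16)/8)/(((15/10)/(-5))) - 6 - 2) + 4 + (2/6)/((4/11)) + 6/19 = 235751/61788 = 3.82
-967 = -967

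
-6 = -6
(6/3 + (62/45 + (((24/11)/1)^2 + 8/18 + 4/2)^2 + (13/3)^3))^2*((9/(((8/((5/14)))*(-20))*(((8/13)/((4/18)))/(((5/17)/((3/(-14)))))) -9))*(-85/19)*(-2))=1680.50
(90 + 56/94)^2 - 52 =18015696/2209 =8155.59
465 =465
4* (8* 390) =12480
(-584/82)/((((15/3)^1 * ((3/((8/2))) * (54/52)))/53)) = -96.93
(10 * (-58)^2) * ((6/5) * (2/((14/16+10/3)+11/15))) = 9688320/593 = 16337.81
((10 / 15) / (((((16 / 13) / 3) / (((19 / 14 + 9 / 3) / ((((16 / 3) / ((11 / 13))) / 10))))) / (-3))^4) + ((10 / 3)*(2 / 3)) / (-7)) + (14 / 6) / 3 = 201997714335128698531 / 46404974149632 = 4352932.37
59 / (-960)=-59 / 960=-0.06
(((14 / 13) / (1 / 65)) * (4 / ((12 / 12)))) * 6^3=60480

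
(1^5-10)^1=-9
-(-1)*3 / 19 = 3 / 19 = 0.16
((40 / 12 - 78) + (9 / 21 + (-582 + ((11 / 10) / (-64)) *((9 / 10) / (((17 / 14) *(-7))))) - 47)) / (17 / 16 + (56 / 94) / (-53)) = -2001212408411 / 2991588600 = -668.95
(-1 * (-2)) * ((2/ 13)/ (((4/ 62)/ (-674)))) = -41788/ 13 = -3214.46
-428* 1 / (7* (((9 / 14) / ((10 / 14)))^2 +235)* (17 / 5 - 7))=107000 / 1485603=0.07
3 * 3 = 9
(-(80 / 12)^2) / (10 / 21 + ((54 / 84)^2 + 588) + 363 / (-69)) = -0.08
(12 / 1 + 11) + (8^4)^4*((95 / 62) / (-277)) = -13370061393558659 / 8587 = -1557011924252.78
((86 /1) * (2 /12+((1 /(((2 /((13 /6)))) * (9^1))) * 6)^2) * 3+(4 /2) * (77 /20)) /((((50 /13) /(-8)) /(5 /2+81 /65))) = -24361688 /16875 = -1443.66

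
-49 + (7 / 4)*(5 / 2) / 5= -385 / 8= -48.12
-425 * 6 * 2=-5100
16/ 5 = 3.20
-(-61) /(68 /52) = 793 /17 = 46.65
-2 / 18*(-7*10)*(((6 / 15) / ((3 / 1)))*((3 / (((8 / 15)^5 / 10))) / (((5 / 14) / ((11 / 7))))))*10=32484375 / 1024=31723.02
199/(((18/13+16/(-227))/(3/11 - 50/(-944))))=993038059/20134576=49.32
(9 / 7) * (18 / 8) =81 / 28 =2.89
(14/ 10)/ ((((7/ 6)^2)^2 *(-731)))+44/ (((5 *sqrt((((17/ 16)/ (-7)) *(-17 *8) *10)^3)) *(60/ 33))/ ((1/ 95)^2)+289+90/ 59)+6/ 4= 261463700817550000 *sqrt(35)/ 8554644877572312873746857+32151802971797782879599965757731/ 21449317740883387237731706961810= 1.50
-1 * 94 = -94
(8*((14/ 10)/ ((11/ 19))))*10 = 2128/ 11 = 193.45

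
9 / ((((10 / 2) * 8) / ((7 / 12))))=21 / 160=0.13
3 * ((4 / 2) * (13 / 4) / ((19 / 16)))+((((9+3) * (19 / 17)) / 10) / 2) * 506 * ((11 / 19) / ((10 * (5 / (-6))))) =-288786 / 40375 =-7.15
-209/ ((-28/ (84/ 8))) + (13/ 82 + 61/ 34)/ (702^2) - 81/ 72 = 13267085167/ 171742194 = 77.25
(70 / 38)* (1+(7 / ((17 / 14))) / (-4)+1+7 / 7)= 1855 / 646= 2.87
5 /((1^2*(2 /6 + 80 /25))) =75 /53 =1.42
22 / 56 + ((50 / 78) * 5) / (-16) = 0.19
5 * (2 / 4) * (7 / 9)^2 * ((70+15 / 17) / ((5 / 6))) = 59045 / 459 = 128.64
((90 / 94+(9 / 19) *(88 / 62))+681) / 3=6299080 / 27683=227.54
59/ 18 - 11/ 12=85/ 36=2.36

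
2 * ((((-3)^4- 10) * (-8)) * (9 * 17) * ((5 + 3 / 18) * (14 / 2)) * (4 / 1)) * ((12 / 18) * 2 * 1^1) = -33525632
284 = 284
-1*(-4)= 4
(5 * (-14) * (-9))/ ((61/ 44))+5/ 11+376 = 557521/ 671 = 830.88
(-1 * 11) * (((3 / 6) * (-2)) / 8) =11 / 8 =1.38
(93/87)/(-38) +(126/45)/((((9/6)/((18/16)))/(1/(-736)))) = -125651/4055360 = -0.03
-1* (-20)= 20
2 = 2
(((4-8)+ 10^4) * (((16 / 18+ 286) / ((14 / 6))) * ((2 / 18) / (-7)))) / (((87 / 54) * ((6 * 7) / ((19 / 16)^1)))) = -416993 / 1218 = -342.36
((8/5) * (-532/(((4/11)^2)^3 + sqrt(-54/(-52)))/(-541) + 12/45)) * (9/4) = 1091193655457584104/1146069682761084775 + 90160770406440888 * sqrt(78)/229213936552216955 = 4.43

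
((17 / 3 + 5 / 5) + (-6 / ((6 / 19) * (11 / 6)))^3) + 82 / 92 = -203064839 / 183678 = -1105.55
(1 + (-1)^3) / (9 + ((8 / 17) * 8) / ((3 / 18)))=0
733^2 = 537289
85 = 85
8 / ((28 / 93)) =186 / 7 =26.57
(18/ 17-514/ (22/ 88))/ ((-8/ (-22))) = -192137/ 34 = -5651.09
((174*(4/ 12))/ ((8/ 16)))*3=348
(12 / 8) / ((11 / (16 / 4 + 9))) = 39 / 22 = 1.77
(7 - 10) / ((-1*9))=1 / 3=0.33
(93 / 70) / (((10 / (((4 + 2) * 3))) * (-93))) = -9 / 350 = -0.03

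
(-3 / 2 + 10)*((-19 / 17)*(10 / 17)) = -95 / 17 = -5.59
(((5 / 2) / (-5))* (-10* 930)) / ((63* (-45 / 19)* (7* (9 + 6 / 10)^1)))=-14725 / 31752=-0.46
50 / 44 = 25 / 22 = 1.14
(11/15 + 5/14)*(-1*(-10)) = 229/21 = 10.90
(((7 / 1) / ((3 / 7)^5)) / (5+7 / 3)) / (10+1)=117649 / 19602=6.00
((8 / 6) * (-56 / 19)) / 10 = -112 / 285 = -0.39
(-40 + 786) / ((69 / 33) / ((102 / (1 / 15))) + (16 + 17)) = 12555180 / 555413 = 22.61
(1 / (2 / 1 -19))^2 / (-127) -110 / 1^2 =-4037331 / 36703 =-110.00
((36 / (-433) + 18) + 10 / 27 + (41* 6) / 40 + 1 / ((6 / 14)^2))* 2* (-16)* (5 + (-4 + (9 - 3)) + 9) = -894327424 / 58455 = -15299.42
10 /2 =5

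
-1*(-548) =548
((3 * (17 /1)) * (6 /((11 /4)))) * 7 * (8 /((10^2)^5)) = 1071 /1718750000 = 0.00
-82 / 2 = -41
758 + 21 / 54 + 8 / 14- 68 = 87061 / 126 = 690.96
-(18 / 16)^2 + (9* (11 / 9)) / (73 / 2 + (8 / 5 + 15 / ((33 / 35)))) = -403781 / 380224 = -1.06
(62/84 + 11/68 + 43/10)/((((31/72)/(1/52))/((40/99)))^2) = 11880640/7015581573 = 0.00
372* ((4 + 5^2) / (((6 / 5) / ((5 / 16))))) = 22475 / 8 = 2809.38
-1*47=-47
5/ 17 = 0.29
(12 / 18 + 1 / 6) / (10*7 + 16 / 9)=15 / 1292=0.01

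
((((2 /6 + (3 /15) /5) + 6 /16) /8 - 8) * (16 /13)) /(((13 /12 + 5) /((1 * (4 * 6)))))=-910824 /23725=-38.39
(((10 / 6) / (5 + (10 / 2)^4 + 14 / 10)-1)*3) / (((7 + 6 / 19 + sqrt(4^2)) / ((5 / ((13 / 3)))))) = -538422 / 1764763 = -0.31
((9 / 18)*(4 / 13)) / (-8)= -1 / 52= -0.02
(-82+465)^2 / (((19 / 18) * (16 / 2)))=1320201 / 76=17371.07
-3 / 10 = -0.30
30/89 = 0.34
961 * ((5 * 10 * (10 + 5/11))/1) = 5525750/11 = 502340.91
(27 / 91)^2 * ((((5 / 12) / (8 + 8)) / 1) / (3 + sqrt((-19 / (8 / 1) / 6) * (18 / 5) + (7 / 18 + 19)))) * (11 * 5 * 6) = -27064125 / 106891148 + 601425 * sqrt(64670) / 427564592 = 0.10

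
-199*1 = -199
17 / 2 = 8.50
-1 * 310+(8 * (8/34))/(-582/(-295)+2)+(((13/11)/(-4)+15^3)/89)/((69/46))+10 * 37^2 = 392230788107/29258394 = 13405.75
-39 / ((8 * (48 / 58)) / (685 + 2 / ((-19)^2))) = -4035.11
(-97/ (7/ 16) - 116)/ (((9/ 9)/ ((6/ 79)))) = -14184/ 553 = -25.65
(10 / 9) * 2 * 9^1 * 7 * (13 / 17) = 1820 / 17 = 107.06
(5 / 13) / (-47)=-5 / 611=-0.01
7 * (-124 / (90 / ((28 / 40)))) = -1519 / 225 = -6.75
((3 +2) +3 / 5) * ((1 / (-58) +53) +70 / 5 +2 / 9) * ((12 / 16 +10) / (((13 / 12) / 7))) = 147831334 / 5655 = 26141.70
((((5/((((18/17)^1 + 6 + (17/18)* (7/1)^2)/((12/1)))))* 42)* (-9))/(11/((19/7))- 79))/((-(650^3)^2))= -86751/1153169921434375000000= -0.00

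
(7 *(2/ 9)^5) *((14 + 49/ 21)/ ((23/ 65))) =0.18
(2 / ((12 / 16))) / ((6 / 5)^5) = 1.07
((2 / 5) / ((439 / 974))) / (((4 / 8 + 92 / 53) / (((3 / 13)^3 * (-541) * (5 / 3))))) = -335130024 / 76194157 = -4.40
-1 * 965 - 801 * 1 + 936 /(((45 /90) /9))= 15082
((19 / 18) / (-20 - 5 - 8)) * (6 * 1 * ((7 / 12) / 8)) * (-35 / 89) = 4655 / 845856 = 0.01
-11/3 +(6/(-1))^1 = -29/3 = -9.67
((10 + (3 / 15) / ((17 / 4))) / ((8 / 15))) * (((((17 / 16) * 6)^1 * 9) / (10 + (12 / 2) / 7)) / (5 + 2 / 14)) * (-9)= -1694763 / 9728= -174.21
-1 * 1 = -1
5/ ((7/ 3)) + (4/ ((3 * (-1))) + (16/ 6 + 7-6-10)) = -116/ 21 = -5.52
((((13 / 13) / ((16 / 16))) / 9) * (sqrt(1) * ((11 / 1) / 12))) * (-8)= -22 / 27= -0.81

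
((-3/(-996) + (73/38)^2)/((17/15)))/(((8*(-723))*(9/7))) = -1291115/2946201864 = -0.00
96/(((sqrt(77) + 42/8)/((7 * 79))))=-637056/113 + 121344 * sqrt(77)/113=3785.25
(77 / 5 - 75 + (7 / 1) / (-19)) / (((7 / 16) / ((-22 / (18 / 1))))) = 111408 / 665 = 167.53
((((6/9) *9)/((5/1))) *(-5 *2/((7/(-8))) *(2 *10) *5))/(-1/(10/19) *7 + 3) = -96000/721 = -133.15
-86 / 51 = -1.69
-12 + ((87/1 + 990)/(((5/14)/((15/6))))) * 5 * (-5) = -188487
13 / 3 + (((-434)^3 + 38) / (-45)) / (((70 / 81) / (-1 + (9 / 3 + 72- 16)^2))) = 768089794991 / 105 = 7315140904.68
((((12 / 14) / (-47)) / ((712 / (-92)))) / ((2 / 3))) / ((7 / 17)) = 0.01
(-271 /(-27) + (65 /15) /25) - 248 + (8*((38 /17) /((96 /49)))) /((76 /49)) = -231.90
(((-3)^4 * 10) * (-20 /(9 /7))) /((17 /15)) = -189000 /17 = -11117.65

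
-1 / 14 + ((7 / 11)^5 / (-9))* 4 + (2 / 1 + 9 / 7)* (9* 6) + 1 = 3618357931 / 20292426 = 178.31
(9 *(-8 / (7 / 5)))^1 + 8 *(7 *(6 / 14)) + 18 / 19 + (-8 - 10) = -5916 / 133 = -44.48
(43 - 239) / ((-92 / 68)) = 3332 / 23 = 144.87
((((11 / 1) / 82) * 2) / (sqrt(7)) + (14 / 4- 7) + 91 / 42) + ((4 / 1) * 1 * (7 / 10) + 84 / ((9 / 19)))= 11 * sqrt(7) / 287 + 894 / 5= 178.90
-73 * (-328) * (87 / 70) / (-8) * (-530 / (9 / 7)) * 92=423222172 / 3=141074057.33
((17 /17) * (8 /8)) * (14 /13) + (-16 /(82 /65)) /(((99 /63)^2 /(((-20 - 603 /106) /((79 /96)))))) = 43585196858 /270032191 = 161.41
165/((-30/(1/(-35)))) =11/70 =0.16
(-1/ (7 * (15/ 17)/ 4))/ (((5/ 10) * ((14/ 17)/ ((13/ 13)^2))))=-1156/ 735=-1.57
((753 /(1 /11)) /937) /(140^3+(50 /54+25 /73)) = 16325793 /5067695630500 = 0.00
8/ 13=0.62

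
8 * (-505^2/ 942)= -1020100/ 471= -2165.82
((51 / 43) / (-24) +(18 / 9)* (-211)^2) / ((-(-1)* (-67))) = -30630431 / 23048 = -1328.98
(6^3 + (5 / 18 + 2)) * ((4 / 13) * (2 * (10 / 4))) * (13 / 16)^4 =146.35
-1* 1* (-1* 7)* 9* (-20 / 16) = -315 / 4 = -78.75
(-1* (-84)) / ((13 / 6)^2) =3024 / 169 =17.89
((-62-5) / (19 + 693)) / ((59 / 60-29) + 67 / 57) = 19095 / 5446622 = 0.00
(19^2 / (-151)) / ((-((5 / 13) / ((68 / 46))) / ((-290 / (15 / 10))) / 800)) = -14807353600 / 10419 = -1421187.60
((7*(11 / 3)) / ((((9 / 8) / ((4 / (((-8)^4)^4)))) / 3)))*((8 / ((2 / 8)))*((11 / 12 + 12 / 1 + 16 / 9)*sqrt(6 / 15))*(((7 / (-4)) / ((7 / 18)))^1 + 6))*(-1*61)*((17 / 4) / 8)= -42240121*sqrt(10) / 9499780463984640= -0.00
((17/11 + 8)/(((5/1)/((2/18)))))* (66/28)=0.50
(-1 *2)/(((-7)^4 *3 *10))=-1/36015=-0.00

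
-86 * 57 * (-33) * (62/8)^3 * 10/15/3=267731717/16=16733232.31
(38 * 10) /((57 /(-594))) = -3960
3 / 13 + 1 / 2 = 0.73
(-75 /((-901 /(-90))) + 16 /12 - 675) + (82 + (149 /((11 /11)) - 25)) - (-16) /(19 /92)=-20423891 /51357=-397.68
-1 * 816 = -816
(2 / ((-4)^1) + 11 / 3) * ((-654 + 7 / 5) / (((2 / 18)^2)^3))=-10982582559 / 10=-1098258255.90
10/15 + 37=113/3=37.67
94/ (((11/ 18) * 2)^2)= 7614/ 121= 62.93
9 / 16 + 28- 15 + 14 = 441 / 16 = 27.56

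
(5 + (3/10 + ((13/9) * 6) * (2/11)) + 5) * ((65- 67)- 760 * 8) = -11917679/165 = -72228.36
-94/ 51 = -1.84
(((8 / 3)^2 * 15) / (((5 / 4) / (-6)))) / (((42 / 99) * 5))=-8448 / 35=-241.37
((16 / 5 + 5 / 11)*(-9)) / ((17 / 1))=-1809 / 935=-1.93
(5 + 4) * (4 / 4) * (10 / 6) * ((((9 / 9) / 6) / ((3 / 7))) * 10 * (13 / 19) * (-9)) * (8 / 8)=-6825 / 19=-359.21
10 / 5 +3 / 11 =25 / 11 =2.27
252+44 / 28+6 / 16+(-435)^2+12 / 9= 31832687 / 168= 189480.28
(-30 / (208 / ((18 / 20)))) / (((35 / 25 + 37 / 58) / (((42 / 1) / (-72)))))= 3045 / 81952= 0.04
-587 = -587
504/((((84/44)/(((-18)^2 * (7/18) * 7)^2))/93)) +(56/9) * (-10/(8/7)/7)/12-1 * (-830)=1031377907377/54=19099590877.35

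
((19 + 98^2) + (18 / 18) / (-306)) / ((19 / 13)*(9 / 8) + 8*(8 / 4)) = 153121124 / 280755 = 545.39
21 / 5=4.20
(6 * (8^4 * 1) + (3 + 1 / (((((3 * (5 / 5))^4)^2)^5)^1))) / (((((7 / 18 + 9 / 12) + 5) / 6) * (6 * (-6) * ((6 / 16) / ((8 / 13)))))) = -38249377192724512383971840 / 34928972863870556445273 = -1095.06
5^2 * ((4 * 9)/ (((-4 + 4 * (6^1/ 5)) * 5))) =225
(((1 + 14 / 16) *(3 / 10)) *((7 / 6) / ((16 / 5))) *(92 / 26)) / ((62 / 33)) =79695 / 206336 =0.39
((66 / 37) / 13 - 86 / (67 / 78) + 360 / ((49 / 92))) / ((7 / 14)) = 1818948132 / 1579123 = 1151.87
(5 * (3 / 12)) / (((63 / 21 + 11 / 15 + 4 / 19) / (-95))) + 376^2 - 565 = 632950881 / 4496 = 140780.89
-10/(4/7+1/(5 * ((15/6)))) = -875/57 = -15.35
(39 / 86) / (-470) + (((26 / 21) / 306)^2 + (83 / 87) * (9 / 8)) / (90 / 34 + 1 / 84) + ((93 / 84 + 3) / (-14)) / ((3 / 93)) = -15661054619672381 / 1801839796971480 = -8.69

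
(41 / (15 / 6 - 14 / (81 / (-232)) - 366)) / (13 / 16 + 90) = -106272 / 76124123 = -0.00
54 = 54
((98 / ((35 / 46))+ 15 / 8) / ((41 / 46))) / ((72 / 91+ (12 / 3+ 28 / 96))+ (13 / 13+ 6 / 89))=5842019274 / 245071145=23.84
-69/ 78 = -0.88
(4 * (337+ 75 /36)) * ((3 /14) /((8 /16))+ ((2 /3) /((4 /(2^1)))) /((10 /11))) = 679523 /630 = 1078.61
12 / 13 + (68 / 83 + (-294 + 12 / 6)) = -313188 / 1079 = -290.26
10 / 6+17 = 56 / 3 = 18.67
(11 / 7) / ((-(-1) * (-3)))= -11 / 21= -0.52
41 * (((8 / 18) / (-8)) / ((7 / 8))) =-164 / 63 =-2.60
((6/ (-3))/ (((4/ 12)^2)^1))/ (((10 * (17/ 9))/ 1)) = -81/ 85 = -0.95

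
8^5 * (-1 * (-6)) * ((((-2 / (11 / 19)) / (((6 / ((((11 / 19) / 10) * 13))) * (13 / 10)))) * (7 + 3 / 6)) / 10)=-49152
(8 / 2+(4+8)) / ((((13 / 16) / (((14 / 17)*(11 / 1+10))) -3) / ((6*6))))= -2709504 / 13891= -195.05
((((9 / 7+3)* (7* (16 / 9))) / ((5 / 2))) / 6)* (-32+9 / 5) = -4832 / 45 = -107.38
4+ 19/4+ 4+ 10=91/4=22.75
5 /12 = 0.42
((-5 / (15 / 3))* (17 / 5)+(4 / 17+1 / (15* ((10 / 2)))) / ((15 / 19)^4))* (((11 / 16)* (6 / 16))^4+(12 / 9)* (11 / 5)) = -1053649533118810111 / 129950023680000000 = -8.11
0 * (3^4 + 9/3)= 0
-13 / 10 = -1.30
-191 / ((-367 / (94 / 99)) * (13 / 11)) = 0.42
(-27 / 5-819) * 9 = -37098 / 5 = -7419.60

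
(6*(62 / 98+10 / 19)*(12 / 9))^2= 74511424 / 866761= 85.97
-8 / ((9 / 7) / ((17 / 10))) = -476 / 45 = -10.58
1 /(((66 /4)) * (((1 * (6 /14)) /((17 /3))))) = 238 /297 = 0.80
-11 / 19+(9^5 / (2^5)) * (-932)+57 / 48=-522819661 / 304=-1719801.52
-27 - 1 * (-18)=-9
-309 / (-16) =309 / 16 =19.31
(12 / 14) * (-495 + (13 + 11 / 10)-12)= -14787 / 35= -422.49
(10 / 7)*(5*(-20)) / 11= -1000 / 77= -12.99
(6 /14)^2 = 9 /49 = 0.18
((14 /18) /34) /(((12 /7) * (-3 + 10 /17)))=-0.01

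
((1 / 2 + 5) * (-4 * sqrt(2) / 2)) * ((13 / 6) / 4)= -143 * sqrt(2) / 24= -8.43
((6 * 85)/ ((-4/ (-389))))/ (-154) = -99195/ 308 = -322.06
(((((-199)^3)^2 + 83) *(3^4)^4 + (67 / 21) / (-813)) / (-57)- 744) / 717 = -45642389656954822702753289 / 697756437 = -65413068567585027.82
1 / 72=0.01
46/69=2/3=0.67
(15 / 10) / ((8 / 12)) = 9 / 4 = 2.25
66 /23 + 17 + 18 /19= 9097 /437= 20.82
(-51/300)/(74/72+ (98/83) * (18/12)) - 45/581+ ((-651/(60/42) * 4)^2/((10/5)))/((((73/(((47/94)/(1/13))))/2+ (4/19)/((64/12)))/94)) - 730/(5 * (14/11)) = 3748342521582986993/135733455305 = 27615465.27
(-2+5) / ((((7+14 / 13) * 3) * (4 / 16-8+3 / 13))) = -676 / 41055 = -0.02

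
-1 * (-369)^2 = -136161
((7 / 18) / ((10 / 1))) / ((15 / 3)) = 7 / 900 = 0.01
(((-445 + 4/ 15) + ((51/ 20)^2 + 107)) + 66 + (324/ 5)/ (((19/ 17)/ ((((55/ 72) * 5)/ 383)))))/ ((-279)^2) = -2311052729/ 679738748400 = -0.00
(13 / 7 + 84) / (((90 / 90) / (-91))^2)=710983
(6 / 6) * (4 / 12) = 1 / 3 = 0.33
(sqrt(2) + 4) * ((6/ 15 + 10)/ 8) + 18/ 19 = 13 * sqrt(2)/ 10 + 584/ 95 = 7.99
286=286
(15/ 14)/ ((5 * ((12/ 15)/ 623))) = 1335/ 8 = 166.88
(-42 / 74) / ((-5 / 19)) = 399 / 185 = 2.16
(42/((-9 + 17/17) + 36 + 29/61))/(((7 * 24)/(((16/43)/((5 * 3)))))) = 244/1120365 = 0.00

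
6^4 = 1296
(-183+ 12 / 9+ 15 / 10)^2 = 1168561 / 36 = 32460.03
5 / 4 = 1.25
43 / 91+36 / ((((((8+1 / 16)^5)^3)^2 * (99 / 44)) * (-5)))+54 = 51508657673088646812035181012193116379615323928751526823205321138129 / 945589640559020952167682362777020573547410266494382037758843808455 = 54.47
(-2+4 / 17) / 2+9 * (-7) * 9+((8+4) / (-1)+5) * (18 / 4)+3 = -20277 / 34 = -596.38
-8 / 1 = -8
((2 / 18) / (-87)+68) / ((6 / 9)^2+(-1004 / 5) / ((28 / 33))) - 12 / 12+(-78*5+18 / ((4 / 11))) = -119596361 / 349914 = -341.79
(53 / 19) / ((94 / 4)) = 106 / 893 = 0.12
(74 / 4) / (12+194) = 37 / 412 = 0.09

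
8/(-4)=-2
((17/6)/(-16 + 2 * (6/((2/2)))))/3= -17/72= -0.24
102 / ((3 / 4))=136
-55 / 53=-1.04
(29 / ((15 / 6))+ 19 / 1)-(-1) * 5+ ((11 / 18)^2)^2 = 35.74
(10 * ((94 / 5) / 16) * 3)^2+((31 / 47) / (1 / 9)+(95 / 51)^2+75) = 2595486671 / 1955952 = 1326.97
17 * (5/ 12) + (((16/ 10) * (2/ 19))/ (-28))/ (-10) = 282649/ 39900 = 7.08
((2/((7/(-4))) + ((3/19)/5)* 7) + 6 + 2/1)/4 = 4707/2660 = 1.77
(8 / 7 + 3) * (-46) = -190.57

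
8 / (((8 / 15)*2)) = 7.50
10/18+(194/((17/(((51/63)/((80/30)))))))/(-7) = 107/1764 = 0.06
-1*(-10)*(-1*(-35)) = 350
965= 965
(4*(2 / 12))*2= 4 / 3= 1.33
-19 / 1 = -19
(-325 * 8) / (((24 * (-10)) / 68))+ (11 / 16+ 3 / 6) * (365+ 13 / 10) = 562391 / 480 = 1171.65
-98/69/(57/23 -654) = 0.00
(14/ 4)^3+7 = 399/ 8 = 49.88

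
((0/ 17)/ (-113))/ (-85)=0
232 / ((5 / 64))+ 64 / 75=222784 / 75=2970.45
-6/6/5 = -1/5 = -0.20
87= 87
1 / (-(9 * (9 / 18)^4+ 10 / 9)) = -144 / 241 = -0.60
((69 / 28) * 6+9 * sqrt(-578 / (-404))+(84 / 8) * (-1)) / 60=1 / 14+51 * sqrt(202) / 4040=0.25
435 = 435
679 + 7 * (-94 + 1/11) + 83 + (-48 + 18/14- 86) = -2162/77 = -28.08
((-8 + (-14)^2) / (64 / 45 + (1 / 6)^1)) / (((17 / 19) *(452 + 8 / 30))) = 0.29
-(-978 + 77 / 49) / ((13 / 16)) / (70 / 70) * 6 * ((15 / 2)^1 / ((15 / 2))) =656160 / 91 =7210.55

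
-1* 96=-96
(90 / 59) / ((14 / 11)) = 495 / 413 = 1.20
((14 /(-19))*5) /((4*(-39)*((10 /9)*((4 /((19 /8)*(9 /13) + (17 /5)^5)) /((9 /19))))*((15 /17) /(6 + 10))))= 158721667713 /7626125000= 20.81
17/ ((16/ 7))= 119/ 16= 7.44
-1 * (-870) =870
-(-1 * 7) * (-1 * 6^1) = -42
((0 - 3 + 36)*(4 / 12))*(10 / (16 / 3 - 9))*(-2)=60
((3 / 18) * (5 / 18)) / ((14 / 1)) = 5 / 1512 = 0.00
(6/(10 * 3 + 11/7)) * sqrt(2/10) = 42 * sqrt(5)/1105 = 0.08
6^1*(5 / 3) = 10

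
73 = 73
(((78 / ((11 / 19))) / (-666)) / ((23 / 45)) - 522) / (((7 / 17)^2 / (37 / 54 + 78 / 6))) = -348131194979 / 8256402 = -42165.00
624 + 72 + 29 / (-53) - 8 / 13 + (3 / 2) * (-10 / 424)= 694.80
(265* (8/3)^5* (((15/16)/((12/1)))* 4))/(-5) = -542720/243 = -2233.42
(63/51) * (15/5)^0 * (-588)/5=-145.27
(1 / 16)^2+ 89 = 22785 / 256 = 89.00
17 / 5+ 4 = 37 / 5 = 7.40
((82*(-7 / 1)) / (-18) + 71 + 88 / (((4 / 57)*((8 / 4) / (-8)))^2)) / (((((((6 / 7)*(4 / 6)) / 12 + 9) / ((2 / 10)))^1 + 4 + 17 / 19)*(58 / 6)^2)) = 1027079466 / 16822523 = 61.05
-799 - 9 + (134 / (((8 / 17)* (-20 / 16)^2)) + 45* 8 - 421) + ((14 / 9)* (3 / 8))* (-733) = -334303 / 300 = -1114.34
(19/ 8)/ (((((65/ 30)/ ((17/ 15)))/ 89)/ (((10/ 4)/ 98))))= 28747/ 10192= 2.82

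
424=424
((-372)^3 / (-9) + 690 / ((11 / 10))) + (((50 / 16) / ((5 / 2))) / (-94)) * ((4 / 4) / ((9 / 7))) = 5720499.26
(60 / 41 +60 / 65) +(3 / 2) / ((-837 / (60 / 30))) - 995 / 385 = -2307358 / 11450439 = -0.20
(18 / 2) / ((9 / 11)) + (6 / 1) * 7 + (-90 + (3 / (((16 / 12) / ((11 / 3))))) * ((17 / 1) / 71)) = -9947 / 284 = -35.02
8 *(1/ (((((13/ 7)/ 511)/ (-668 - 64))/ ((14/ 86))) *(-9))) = 48876128/ 1677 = 29144.98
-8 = -8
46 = 46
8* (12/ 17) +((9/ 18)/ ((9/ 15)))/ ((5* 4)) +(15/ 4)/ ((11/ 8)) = 37771/ 4488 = 8.42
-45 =-45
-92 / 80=-23 / 20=-1.15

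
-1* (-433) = 433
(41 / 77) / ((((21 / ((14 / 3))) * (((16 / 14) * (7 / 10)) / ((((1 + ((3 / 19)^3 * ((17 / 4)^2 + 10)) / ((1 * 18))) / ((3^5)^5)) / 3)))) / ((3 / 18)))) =45271175 / 4639571634255539490432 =0.00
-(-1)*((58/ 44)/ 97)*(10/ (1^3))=145/ 1067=0.14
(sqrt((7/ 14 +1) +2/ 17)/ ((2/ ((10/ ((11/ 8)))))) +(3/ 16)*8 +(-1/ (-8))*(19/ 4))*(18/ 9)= 67/ 16 +40*sqrt(1870)/ 187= 13.44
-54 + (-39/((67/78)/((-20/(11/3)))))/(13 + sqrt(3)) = -2116854/61171 - 91260*sqrt(3)/61171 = -37.19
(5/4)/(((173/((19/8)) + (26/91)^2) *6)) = 4655/1629408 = 0.00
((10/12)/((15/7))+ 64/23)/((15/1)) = 1313/6210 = 0.21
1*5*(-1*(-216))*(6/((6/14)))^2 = 211680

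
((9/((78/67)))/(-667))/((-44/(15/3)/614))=308535/381524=0.81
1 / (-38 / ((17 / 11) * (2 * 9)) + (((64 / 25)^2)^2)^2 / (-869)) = -20287628173828125 / 70778836719933493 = -0.29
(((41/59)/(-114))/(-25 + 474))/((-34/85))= 205/6039948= 0.00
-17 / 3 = -5.67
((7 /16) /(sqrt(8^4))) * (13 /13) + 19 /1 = 19463 /1024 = 19.01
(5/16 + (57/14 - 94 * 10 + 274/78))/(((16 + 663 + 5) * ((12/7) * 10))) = -4071427/51217920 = -0.08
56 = 56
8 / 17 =0.47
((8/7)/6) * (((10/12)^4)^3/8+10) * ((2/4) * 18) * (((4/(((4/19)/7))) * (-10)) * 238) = -5434007.59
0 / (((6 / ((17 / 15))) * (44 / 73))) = 0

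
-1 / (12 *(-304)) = 1 / 3648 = 0.00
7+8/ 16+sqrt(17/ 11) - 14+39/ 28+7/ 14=-129/ 28+sqrt(187)/ 11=-3.36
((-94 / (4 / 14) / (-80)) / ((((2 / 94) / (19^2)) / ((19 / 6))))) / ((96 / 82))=4348489397 / 23040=188736.52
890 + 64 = 954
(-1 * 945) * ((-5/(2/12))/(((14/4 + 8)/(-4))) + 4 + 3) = -378945/23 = -16475.87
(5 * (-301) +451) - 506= -1560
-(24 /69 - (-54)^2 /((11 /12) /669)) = 538421816 /253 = 2128149.47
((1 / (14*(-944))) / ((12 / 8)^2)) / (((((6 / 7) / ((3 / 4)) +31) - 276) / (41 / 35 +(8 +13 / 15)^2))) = 31417 / 2855213550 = 0.00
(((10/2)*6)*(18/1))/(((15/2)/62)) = 4464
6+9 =15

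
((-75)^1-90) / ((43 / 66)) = -10890 / 43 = -253.26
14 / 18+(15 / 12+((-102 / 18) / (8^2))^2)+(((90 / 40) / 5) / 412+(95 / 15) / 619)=24055018849 / 11751690240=2.05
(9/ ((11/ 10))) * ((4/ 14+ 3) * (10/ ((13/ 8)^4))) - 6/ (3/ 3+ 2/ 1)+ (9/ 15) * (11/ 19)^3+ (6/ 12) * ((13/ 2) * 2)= 6511909985277/ 150842922230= 43.17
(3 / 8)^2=9 / 64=0.14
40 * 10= 400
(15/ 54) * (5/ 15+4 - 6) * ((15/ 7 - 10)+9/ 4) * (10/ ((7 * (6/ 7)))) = 19625/ 4536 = 4.33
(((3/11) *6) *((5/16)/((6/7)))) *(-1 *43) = -4515/176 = -25.65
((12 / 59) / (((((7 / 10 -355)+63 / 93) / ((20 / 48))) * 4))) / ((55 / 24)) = -620 / 23715109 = -0.00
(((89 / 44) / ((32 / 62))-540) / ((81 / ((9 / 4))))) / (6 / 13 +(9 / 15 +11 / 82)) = -1005773665 / 80758656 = -12.45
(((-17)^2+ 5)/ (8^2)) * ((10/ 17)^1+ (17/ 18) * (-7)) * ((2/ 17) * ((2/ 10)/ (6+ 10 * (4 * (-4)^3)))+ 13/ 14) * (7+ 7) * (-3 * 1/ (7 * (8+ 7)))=6068075657/ 590484800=10.28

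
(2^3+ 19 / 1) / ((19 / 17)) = 459 / 19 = 24.16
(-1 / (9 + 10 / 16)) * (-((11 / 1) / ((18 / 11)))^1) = 44 / 63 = 0.70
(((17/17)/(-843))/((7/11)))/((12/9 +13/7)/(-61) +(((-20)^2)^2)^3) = -671/1474400255999999981173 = -0.00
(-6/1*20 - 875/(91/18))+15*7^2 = 5745/13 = 441.92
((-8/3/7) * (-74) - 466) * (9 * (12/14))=-165492/49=-3377.39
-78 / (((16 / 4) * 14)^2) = -39 / 1568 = -0.02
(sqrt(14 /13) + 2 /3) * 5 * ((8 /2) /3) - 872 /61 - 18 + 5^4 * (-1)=-358415 /549 + 20 * sqrt(182) /39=-645.93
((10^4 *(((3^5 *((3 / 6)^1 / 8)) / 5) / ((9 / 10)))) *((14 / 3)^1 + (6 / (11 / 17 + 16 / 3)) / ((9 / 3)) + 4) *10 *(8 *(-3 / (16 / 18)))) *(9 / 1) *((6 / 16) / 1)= -16886373750 / 61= -276825799.18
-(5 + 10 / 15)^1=-17 / 3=-5.67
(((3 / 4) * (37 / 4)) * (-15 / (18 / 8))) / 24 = -1.93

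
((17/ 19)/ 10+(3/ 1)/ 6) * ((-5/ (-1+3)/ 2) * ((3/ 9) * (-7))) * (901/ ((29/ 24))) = 706384/ 551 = 1282.00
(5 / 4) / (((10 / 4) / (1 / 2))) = 1 / 4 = 0.25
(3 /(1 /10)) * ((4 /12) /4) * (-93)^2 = 43245 /2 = 21622.50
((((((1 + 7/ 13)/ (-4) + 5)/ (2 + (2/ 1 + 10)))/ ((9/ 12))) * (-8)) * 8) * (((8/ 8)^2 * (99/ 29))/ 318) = -42240/ 139867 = -0.30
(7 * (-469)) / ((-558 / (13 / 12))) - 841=-5588657 / 6696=-834.63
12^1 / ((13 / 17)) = 204 / 13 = 15.69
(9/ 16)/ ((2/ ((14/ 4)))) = 0.98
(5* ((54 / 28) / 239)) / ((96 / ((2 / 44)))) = 45 / 2355584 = 0.00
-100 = -100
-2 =-2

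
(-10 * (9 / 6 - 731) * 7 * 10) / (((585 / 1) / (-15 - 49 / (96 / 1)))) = -76035785 / 5616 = -13539.14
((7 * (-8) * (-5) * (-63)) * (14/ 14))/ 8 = -2205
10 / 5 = 2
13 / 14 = 0.93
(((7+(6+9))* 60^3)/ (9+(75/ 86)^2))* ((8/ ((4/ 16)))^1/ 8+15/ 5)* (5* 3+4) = 519376704000/ 8021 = 64752113.70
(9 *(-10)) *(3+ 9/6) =-405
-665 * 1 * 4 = -2660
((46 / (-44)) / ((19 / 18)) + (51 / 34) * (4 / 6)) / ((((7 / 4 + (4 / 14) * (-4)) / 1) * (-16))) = -7 / 7106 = -0.00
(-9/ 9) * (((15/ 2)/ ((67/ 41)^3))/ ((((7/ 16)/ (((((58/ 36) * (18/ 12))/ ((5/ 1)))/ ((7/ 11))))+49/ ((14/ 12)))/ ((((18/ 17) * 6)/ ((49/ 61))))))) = -1448424438120/ 4536948800111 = -0.32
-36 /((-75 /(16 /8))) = 24 /25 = 0.96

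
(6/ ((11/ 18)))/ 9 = 1.09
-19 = -19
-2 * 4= -8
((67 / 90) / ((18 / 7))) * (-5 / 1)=-469 / 324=-1.45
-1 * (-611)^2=-373321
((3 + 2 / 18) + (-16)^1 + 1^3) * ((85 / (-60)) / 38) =1819 / 4104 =0.44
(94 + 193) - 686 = -399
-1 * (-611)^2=-373321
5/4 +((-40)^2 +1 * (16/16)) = 6409/4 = 1602.25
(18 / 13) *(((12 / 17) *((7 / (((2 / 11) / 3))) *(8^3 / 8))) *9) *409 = 5877349632 / 221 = 26594342.23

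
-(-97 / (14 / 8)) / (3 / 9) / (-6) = -194 / 7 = -27.71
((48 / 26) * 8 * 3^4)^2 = 241864704 / 169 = 1431152.09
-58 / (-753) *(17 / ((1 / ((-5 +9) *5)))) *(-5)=-98600 / 753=-130.94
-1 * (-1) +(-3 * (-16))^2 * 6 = 13825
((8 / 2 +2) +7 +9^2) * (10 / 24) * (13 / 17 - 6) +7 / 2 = -10279 / 51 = -201.55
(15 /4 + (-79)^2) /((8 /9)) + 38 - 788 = 200811 /32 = 6275.34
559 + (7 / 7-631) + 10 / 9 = -629 / 9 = -69.89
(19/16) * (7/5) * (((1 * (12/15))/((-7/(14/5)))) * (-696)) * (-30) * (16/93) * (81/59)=-119968128/45725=-2623.69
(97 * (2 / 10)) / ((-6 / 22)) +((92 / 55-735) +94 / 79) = -10470634 / 13035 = -803.27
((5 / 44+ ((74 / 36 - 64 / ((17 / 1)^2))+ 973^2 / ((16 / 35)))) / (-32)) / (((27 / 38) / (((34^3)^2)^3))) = -897559959583061299736147745037032448 / 2673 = -335787489555952599976112100000000.00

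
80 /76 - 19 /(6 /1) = -2.11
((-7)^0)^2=1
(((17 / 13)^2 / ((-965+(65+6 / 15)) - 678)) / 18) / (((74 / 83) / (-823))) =5806265 / 104450112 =0.06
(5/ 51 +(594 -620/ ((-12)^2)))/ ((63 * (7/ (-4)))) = -360953/ 67473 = -5.35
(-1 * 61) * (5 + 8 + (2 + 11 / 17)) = -16226 / 17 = -954.47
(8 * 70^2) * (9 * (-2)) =-705600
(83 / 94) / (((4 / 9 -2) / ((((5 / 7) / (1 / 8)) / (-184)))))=3735 / 211876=0.02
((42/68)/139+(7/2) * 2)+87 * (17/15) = 2495433/23630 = 105.60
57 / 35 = 1.63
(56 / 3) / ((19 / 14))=784 / 57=13.75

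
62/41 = 1.51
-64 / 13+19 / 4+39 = 2019 / 52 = 38.83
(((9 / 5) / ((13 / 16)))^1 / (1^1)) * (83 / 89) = 11952 / 5785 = 2.07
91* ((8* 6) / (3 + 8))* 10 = 43680 / 11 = 3970.91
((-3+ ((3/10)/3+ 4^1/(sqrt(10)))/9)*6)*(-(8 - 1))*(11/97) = 20713/1455 - 308*sqrt(10)/1455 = 13.57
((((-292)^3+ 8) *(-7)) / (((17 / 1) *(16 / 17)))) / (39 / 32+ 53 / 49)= 17079396880 / 3607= 4735069.83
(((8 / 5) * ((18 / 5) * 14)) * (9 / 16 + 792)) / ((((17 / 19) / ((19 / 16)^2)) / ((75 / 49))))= 154177.55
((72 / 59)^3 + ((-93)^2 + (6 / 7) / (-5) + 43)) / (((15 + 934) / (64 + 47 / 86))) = 1906013038973 / 3223423405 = 591.30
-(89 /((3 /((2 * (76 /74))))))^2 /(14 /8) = -183006784 /86247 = -2121.89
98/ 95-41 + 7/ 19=-198/ 5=-39.60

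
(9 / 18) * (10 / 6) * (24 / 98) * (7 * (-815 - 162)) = -9770 / 7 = -1395.71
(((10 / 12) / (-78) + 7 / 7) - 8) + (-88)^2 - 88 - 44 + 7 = 3562411 / 468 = 7611.99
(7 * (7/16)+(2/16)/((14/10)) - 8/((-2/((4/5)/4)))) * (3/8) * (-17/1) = -112863/4480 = -25.19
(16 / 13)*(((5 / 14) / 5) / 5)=8 / 455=0.02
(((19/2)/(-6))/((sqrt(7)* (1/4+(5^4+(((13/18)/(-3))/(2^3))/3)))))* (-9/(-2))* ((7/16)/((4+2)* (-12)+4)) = 4617* sqrt(7)/440809184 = 0.00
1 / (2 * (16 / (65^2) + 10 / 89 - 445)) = -376025 / 334574902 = -0.00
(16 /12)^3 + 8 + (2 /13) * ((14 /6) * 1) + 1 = 4117 /351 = 11.73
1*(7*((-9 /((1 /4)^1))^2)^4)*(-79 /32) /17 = -48752305588224 /17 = -2867782681660.24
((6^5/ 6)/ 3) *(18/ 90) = 432/ 5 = 86.40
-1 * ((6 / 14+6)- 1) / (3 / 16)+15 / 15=-587 / 21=-27.95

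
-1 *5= -5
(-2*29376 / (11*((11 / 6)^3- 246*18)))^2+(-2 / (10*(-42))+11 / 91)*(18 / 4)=58098400509498483 / 28699337296855940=2.02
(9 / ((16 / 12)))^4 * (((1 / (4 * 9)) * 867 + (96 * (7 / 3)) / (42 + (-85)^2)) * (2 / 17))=372513746097 / 63251968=5889.36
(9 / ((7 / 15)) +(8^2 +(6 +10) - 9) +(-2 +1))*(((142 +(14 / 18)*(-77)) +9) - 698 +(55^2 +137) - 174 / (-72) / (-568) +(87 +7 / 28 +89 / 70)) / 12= 236498986375 / 12023424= 19669.85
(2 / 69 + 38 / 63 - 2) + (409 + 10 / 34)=407.93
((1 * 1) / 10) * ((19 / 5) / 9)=19 / 450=0.04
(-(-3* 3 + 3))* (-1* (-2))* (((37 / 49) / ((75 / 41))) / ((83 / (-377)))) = -2287636 / 101675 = -22.50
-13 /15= -0.87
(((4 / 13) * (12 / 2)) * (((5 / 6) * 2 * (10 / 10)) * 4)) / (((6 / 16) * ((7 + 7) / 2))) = 1280 / 273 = 4.69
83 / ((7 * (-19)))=-83 / 133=-0.62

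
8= 8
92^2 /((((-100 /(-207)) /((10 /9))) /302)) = 29395472 /5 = 5879094.40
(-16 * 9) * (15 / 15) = -144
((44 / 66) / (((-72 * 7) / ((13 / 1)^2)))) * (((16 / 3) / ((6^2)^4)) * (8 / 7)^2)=-169 / 182284263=-0.00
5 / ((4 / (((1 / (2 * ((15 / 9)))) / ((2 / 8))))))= 3 / 2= 1.50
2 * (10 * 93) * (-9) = -16740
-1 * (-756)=756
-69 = -69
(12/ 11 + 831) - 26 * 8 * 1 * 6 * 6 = -73215/ 11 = -6655.91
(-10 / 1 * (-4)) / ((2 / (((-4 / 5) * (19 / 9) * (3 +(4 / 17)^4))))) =-76248976 / 751689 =-101.44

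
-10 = -10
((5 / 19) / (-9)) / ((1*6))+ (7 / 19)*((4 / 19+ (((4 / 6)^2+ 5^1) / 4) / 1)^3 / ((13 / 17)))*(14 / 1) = 1034640696155 / 39521667744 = 26.18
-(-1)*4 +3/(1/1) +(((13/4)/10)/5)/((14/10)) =1973/280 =7.05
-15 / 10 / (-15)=1 / 10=0.10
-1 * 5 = -5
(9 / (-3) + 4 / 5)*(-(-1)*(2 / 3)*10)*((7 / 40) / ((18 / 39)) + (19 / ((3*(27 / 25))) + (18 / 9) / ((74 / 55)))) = -20386399 / 179820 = -113.37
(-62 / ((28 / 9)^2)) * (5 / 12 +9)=-94581 / 1568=-60.32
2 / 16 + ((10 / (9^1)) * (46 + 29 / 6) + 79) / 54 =15361 / 5832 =2.63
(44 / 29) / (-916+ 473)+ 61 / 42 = 781819 / 539574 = 1.45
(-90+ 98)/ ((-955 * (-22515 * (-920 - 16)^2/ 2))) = 1/ 1177353929700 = 0.00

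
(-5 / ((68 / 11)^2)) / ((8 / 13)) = -7865 / 36992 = -0.21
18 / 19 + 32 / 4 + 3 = 11.95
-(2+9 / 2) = -6.50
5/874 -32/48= -1733/2622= -0.66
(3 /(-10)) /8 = -3 /80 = -0.04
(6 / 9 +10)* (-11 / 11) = -32 / 3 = -10.67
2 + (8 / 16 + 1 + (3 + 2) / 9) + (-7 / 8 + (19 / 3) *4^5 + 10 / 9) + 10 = 51997 / 8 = 6499.62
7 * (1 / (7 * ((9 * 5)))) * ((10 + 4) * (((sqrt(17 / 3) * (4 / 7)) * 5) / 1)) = 2.12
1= 1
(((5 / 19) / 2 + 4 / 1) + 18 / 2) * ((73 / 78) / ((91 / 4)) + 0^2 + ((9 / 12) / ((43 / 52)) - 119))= -4494878228 / 2899533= -1550.21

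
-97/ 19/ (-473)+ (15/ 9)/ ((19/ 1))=2656/ 26961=0.10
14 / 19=0.74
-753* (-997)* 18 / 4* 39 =263510091 / 2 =131755045.50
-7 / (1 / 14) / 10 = -49 / 5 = -9.80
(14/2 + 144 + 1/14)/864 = 235/1344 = 0.17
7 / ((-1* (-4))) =1.75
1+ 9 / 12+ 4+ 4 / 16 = 6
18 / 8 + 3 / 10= 51 / 20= 2.55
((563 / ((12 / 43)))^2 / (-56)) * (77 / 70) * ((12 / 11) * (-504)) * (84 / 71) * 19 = 701532590157 / 710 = 988074070.64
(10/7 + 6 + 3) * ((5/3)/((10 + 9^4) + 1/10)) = 3650/1379931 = 0.00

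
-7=-7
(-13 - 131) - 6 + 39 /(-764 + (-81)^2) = -869511 /5797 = -149.99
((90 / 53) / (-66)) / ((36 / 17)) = -85 / 6996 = -0.01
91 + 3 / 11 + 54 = 1598 / 11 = 145.27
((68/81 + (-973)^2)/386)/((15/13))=996906521/468990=2125.65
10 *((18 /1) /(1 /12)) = 2160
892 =892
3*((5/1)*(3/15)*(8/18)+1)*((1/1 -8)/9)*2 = -182/27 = -6.74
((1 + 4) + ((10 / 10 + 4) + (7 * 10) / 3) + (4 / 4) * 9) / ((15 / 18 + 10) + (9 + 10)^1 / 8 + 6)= 1016 / 461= 2.20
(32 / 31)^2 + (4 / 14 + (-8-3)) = -64907 / 6727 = -9.65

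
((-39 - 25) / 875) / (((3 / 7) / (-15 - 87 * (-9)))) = -16384 / 125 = -131.07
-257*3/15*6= -1542/5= -308.40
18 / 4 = 9 / 2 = 4.50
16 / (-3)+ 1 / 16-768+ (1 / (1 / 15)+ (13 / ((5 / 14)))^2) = 680027 / 1200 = 566.69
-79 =-79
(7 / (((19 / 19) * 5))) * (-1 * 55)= -77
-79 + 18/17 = -1325/17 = -77.94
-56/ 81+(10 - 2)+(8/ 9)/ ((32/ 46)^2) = 23705/ 2592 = 9.15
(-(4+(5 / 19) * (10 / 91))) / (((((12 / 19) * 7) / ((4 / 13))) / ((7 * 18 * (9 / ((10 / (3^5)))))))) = -45703926 / 5915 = -7726.78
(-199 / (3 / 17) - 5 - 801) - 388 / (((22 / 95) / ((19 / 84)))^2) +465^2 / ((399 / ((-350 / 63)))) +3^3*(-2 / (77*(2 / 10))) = -86266887163 / 16221744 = -5317.98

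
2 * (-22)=-44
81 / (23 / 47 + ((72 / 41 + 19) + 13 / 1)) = 52029 / 21997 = 2.37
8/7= 1.14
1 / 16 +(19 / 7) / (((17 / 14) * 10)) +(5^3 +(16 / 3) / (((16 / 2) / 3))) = 173109 / 1360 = 127.29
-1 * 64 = -64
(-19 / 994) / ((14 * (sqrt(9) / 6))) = -19 / 6958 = -0.00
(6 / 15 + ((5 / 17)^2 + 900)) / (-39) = -1301203 / 56355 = -23.09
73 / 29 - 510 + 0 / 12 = -14717 / 29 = -507.48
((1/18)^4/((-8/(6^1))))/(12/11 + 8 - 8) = -11/1679616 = -0.00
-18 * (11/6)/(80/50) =-165/8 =-20.62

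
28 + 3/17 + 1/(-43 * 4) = 28.17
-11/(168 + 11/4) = -44/683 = -0.06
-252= -252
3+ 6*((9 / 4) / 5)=57 / 10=5.70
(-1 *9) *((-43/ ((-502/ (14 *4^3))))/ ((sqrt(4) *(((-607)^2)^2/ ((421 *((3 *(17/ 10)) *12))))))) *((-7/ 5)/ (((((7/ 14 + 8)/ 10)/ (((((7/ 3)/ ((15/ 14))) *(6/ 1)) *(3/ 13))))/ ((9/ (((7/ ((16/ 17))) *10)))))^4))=19445257595425034462035968/ 6239709497393081382506321921875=0.00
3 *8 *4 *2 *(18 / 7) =3456 / 7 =493.71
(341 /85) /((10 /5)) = 341 /170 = 2.01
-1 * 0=0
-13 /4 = -3.25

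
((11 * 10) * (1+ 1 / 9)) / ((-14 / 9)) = -78.57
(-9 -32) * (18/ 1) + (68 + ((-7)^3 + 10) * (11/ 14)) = -13043/ 14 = -931.64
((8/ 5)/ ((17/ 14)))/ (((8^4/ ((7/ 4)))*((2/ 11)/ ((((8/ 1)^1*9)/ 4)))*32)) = 4851/ 2785280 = 0.00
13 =13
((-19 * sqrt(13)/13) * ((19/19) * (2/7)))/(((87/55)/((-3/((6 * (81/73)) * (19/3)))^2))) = -293095 * sqrt(13)/219316734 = -0.00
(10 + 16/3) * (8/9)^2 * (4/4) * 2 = 5888/243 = 24.23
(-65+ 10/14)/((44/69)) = -15525/154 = -100.81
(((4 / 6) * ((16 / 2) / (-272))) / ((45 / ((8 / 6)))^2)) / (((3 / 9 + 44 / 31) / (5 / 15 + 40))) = -60016 / 151504425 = -0.00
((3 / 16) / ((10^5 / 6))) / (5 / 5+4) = 9 / 4000000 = 0.00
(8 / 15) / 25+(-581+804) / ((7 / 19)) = 1588931 / 2625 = 605.31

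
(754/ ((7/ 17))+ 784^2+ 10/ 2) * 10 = 43154450/ 7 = 6164921.43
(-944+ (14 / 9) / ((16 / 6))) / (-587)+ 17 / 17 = 18365 / 7044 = 2.61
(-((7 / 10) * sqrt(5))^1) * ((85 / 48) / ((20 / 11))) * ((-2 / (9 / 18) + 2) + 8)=-1309 * sqrt(5) / 320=-9.15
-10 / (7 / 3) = -30 / 7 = -4.29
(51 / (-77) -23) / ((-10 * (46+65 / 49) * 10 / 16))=51016 / 637725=0.08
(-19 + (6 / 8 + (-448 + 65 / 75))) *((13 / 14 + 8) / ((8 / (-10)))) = 498625 / 96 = 5194.01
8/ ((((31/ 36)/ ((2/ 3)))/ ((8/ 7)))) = 1536/ 217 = 7.08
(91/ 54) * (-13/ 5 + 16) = 6097/ 270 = 22.58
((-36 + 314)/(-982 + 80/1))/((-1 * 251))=139/113201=0.00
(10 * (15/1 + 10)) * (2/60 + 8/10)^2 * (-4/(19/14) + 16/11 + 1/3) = -2271875/11286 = -201.30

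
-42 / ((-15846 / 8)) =0.02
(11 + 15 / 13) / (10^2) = 79 / 650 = 0.12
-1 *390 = -390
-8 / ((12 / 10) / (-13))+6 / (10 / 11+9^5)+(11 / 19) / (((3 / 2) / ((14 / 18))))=28979012944 / 333218637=86.97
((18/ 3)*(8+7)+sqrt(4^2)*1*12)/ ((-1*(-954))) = 23/ 159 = 0.14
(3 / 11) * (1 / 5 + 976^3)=13945712643 / 55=253558411.69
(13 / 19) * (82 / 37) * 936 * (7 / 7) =997776 / 703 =1419.31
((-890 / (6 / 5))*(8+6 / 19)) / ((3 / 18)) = -703100 / 19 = -37005.26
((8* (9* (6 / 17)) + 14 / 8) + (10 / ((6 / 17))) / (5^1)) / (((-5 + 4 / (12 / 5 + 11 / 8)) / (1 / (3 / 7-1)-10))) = 47528609 / 485520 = 97.89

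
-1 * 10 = -10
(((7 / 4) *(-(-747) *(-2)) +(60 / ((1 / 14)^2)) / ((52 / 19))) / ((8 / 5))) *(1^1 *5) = 5257.57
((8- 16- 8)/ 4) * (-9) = 36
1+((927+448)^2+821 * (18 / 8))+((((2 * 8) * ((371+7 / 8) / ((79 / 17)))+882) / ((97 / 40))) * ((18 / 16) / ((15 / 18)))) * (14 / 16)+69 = 58042491539 / 30652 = 1893595.57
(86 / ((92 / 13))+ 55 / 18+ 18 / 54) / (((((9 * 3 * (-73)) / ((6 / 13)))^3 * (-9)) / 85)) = 2187560 / 1160750877076323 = 0.00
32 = 32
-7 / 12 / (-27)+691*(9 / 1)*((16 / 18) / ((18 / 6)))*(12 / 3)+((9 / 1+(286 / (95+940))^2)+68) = 31912926659 / 4284900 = 7447.76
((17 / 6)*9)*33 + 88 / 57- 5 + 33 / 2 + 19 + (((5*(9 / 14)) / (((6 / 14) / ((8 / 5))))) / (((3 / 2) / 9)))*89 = 415048 / 57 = 7281.54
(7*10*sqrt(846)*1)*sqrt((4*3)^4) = 30240*sqrt(94) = 293187.68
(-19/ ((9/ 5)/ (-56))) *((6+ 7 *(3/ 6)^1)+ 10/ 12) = 164920/ 27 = 6108.15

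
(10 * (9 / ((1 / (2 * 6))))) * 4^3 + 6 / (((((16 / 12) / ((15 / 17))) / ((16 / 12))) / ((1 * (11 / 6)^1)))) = 1175205 / 17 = 69129.71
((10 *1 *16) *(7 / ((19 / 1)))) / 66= 560 / 627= 0.89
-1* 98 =-98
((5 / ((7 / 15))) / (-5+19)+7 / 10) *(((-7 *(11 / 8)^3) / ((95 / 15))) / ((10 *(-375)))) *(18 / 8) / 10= 4300461 / 17024000000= 0.00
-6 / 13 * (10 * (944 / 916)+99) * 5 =-750930 / 2977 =-252.24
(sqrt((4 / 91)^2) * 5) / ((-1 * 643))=-20 / 58513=-0.00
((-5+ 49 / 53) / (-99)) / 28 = 6 / 4081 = 0.00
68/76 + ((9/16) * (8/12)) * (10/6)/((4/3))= 829/608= 1.36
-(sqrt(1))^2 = -1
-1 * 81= -81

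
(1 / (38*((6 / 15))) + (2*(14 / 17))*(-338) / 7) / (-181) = 102667 / 233852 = 0.44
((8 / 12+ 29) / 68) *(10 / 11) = 445 / 1122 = 0.40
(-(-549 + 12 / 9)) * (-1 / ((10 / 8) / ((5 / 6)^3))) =-41075 / 162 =-253.55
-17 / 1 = -17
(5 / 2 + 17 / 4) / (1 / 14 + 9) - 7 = -1589 / 254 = -6.26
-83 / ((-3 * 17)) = 83 / 51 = 1.63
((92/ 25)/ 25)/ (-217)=-92/ 135625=-0.00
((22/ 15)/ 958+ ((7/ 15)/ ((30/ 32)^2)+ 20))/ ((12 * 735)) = 33193343/ 14258632500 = 0.00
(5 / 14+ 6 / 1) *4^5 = 45568 / 7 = 6509.71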